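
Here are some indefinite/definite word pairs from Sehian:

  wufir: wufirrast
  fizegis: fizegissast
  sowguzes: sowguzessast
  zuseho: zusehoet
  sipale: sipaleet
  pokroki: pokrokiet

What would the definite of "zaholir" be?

sowguzes and sipale both have last vowel 'e' yet inflect differently (sowguzessast, sipaleet), so the last vowel is not what conditions the rule; whether the stem ends in a vowel or a consonant is.
"zaholir" ends in a consonant. The stems ending in a consonant (wufir → wufirrast, fizegis → fizegissast, sowguzes → sowguzessast) double the final consonant and add -ast.
The other pattern: stems ending in a vowel add -et.
So zaholir → zaholirrast.

zaholirrast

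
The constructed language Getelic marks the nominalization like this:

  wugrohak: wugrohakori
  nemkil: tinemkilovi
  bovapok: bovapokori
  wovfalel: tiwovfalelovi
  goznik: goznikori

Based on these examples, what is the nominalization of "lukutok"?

goznik and nemkil both have last vowel 'i' yet inflect differently (goznikori, tinemkilovi), so the last vowel is not what conditions the rule; the final letter is.
"lukutok" ends in -k. The stems ending in -k (goznik → goznikori, wugrohak → wugrohakori, bovapok → bovapokori) add -ori.
So lukutok → lukutokori.

lukutokori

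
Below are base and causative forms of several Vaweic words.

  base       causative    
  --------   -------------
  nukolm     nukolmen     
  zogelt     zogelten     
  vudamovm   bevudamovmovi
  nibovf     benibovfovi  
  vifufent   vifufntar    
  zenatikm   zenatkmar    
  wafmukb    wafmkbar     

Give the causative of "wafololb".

nukolm and vudamovm both end in -m yet inflect differently (nukolmen, bevudamovmovi), so the final letter is not what conditions the rule; the second-to-last letter is.
"wafololb" has second-to-last letter 'l'. The stems whose second-to-last letter is 'l' (nukolm → nukolmen, zogelt → zogelten) add -en.
The other patterns: stems whose second-to-last letter is 'v' add be- … -ovi around the stem; stems whose second-to-last letter is 'k' or 'n' delete the last vowel and add -ar.
So wafololb → wafololben.

wafololben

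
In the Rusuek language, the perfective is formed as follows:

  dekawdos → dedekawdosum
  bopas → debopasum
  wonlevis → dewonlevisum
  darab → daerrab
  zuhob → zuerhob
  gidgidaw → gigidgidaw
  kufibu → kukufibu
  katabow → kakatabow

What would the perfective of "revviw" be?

bopas and darab both have last vowel 'a' yet inflect differently (debopasum, daerrab), so the last vowel is not what conditions the rule; the final letter is.
"revviw" ends in -w. The stems ending in -w (gidgidaw → gigidgidaw, katabow → kakatabow) repeat the first consonant+vowel as a prefix.
The other patterns: stems ending in -s add de- … -um around the stem; stems ending in -b insert -er- after the first vowel.
So revviw → rerevviw.

rerevviw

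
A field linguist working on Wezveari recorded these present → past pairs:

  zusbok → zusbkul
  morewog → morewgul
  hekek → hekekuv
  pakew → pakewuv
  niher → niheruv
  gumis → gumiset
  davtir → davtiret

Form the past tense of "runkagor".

zusbok and hekek both end in -k yet inflect differently (zusbkul, hekekuv), so the final letter is not what conditions the rule; the last vowel is.
"runkagor" has last vowel 'o'. The stems whose last vowel is 'o' (zusbok → zusbkul, morewog → morewgul) delete the last vowel and add -ul.
The other patterns: stems whose last vowel is 'e' add -uv; stems whose last vowel is 'i' add -et.
So runkagor → runkagrul.

runkagrul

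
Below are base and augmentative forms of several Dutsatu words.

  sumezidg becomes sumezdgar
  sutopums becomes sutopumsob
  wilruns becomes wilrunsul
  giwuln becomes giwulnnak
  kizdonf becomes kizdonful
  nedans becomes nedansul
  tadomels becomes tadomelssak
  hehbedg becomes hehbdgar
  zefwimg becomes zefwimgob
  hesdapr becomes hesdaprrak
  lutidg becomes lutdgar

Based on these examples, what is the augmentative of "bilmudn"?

sumezidg and zefwimg both end in -g yet inflect differently (sumezdgar, zefwimgob), so the final letter is not what conditions the rule; the second-to-last letter is.
"bilmudn" has second-to-last letter 'd'. The stems whose second-to-last letter is 'd' (sumezidg → sumezdgar, hehbedg → hehbdgar, lutidg → lutdgar) delete the last vowel and add -ar.
So bilmudn → bilmdnar.

bilmdnar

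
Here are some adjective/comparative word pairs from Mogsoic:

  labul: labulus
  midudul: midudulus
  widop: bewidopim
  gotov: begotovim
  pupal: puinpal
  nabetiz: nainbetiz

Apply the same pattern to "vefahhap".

veinfahhap

labul and pupal both end in -l yet inflect differently (labulus, puinpal), so the final letter is not what conditions the rule; the last vowel is.
"vefahhap" has last vowel 'a'. The one such stem in the data (pupal → puinpal) inserts -in- after the first vowel (as does nabetiz), so the same rule applies.
The other patterns: stems whose last vowel is 'u' add -us; stems whose last vowel is 'o' add be- … -im around the stem.
So vefahhap → veinfahhap.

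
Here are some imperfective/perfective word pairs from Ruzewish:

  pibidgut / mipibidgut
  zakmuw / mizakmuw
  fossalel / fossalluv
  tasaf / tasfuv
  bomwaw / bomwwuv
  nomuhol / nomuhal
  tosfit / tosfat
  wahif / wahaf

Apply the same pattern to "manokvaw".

manokvwuv

"manokvaw" has last vowel 'a'. The stems whose last vowel is 'a' (tasaf → tasfuv, bomwaw → bomwwuv) delete the last vowel and add -uv.
The other patterns: stems whose last vowel is 'u' add the prefix mi-; stems whose last vowel is 'i' or 'o' change the last vowel to 'a'.
So manokvaw → manokvwuv.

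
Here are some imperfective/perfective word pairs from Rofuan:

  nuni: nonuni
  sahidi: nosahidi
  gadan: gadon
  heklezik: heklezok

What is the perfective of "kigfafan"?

kigfafon

heklezik and sahidi both have last vowel 'i' yet inflect differently (heklezok, nosahidi), so the last vowel is not what conditions the rule; the final letter is.
"kigfafan" ends in -n. The one such stem in the data (gadan → gadon) changes the last vowel to 'o' (as does heklezik), so the same rule applies.
The other pattern: stems ending in -i add the prefix no-.
So kigfafan → kigfafon.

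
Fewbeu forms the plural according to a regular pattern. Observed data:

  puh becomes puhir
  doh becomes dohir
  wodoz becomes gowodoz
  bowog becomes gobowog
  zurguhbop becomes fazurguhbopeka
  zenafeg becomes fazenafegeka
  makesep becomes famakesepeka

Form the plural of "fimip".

gofimip

"fimip" has 2 vowels. The stems with 2 vowels (wodoz → gowodoz, bowog → gobowog) add the prefix go-.
The other patterns: stems with 1 vowel add -ir; stems with 3 vowels add fa- … -eka around the stem.
So fimip → gofimip.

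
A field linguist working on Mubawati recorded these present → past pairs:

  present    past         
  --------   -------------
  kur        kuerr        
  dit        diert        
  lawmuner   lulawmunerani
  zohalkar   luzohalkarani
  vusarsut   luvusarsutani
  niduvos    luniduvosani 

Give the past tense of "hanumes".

luhanumesani

"hanumes" has 3 vowels. The stems with 3 vowels (lawmuner → lulawmunerani, zohalkar → luzohalkarani, vusarsut → luvusarsutani) add lu- … -ani around the stem.
So hanumes → luhanumesani.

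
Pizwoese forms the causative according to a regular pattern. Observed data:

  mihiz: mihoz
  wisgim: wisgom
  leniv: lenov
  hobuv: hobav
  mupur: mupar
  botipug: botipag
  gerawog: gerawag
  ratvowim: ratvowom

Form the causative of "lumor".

lumar

leniv and hobuv both end in -v yet inflect differently (lenov, hobav), so the final letter is not what conditions the rule; the last vowel is.
"lumor" has last vowel 'o'. The one such stem in the data (gerawog → gerawag) changes the last vowel to 'a' (as do hobuv, botipug), so the same rule applies.
So lumor → lumar.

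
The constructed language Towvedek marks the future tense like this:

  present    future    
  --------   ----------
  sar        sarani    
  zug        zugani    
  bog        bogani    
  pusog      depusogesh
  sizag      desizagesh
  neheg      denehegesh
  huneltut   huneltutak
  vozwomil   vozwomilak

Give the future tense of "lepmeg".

zug and pusog both end in -g yet inflect differently (zugani, depusogesh), so the final letter is not what conditions the rule; the number of vowels is.
"lepmeg" has 2 vowels. The stems with 2 vowels (pusog → depusogesh, sizag → desizagesh, neheg → denehegesh) add de- … -esh around the stem.
The other patterns: stems with 1 vowel add -ani; stems with 3 vowels add -ak.
So lepmeg → delepmegesh.

delepmegesh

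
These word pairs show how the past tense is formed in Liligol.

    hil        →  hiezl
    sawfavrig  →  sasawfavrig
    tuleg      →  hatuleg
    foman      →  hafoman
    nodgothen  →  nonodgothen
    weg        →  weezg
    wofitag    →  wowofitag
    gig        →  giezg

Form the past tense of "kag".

weg and tuleg both end in -g yet inflect differently (weezg, hatuleg), so the final letter is not what conditions the rule; the number of vowels is.
"kag" has 1 vowel. The stems with 1 vowel (weg → weezg, gig → giezg, hil → hiezl) insert -ez- after the first vowel.
So kag → kaezg.

kaezg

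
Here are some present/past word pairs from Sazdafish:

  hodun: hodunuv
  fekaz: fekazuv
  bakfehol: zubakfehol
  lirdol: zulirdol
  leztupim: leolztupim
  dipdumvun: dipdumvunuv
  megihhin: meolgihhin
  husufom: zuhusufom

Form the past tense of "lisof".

zulisof

husufom and leztupim both end in -m yet inflect differently (zuhusufom, leolztupim), so the final letter is not what conditions the rule; the last vowel is.
"lisof" has last vowel 'o'. The stems whose last vowel is 'o' (lirdol → zulirdol, bakfehol → zubakfehol, husufom → zuhusufom) add the prefix zu-.
The other patterns: stems whose last vowel is 'a' or 'u' add -uv; stems whose last vowel is 'i' insert -ol- after the first vowel.
So lisof → zulisof.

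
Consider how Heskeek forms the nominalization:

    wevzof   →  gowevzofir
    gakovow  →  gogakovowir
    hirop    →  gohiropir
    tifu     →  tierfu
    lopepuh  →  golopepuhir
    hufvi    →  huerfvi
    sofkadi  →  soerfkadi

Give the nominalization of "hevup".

tifu and lopepuh both have last vowel 'u' yet inflect differently (tierfu, golopepuhir), so the last vowel is not what conditions the rule; whether the stem ends in a vowel or a consonant is.
"hevup" ends in a consonant. The stems ending in a consonant (gakovow → gogakovowir, wevzof → gowevzofir, lopepuh → golopepuhir) add go- … -ir around the stem.
So hevup → gohevupir.

gohevupir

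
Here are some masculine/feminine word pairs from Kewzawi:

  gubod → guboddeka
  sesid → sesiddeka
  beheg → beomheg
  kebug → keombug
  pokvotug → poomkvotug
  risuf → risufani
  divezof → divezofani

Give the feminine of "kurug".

kebug and risuf both have last vowel 'u' yet inflect differently (keombug, risufani), so the last vowel is not what conditions the rule; the final letter is.
"kurug" ends in -g. The stems ending in -g (beheg → beomheg, kebug → keombug, pokvotug → poomkvotug) insert -om- after the first vowel.
The other patterns: stems ending in -d double the final consonant and add -eka; stems ending in -f add -ani.
So kurug → kuomrug.

kuomrug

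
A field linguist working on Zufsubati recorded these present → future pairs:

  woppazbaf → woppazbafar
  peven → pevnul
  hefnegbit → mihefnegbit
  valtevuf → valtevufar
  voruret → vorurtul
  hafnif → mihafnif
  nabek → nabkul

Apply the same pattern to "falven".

voruret and hefnegbit both end in -t yet inflect differently (vorurtul, mihefnegbit), so the final letter is not what conditions the rule; the last vowel is.
"falven" has last vowel 'e'. The stems whose last vowel is 'e' (nabek → nabkul, voruret → vorurtul, peven → pevnul) delete the last vowel and add -ul.
So falven → falvnul.

falvnul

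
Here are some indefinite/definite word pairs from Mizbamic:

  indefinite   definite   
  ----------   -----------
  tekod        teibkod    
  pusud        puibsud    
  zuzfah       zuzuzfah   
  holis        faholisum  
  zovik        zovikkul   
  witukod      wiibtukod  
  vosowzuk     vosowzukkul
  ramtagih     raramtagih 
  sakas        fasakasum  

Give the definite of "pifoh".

pusud and vosowzuk both have last vowel 'u' yet inflect differently (puibsud, vosowzukkul), so the last vowel is not what conditions the rule; the final letter is.
"pifoh" ends in -h. The stems ending in -h (zuzfah → zuzuzfah, ramtagih → raramtagih) repeat the first consonant+vowel as a prefix.
So pifoh → pipifoh.

pipifoh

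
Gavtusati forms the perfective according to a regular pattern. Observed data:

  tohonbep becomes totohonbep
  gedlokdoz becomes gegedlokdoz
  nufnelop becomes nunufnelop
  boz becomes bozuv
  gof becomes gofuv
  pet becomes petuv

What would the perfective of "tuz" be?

gedlokdoz and boz both end in -z yet inflect differently (gegedlokdoz, bozuv), so the final letter is not what conditions the rule; the number of vowels is.
"tuz" has 1 vowel. The stems with 1 vowel (boz → bozuv, gof → gofuv, pet → petuv) add -uv.
The other pattern: stems with 3 vowels repeat the first consonant+vowel as a prefix.
So tuz → tuzuv.

tuzuv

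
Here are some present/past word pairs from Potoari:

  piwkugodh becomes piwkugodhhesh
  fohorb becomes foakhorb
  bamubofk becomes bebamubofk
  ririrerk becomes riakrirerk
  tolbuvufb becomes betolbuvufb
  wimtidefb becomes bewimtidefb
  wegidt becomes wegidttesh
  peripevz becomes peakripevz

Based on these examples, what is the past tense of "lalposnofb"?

belalposnofb

"lalposnofb" has second-to-last letter 'f'. The stems whose second-to-last letter is 'f' (bamubofk → bebamubofk, wimtidefb → bewimtidefb, tolbuvufb → betolbuvufb) add the prefix be-.
The other patterns: stems whose second-to-last letter is 'd' double the final consonant and add -esh; stems whose second-to-last letter is 'r' or 'v' insert -ak- after the first vowel.
So lalposnofb → belalposnofb.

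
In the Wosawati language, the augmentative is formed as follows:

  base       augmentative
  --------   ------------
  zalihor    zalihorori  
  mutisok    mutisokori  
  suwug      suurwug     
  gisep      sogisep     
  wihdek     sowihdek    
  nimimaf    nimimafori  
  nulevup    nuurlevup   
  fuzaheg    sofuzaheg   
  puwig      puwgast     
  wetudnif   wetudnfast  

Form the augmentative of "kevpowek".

sokevpowek

"kevpowek" has last vowel 'e'. The stems whose last vowel is 'e' (fuzaheg → sofuzaheg, gisep → sogisep, wihdek → sowihdek) add the prefix so-.
So kevpowek → sokevpowek.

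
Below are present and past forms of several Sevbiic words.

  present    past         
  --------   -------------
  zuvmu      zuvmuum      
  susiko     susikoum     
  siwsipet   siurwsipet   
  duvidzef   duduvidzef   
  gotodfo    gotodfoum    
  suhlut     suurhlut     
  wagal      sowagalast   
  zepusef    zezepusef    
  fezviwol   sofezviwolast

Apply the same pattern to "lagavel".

solagavelast

"lagavel" ends in -l. The stems ending in -l (wagal → sowagalast, fezviwol → sofezviwolast) add so- … -ast around the stem.
So lagavel → solagavelast.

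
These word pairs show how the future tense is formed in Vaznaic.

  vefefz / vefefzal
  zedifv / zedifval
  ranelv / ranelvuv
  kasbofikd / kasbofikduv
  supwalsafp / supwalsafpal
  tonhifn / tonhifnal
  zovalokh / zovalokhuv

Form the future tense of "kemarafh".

zedifv and ranelv both end in -v yet inflect differently (zedifval, ranelvuv), so the final letter is not what conditions the rule; the second-to-last letter is.
"kemarafh" has second-to-last letter 'f'. The stems whose second-to-last letter is 'f' (vefefz → vefefzal, zedifv → zedifval, tonhifn → tonhifnal) add -al.
So kemarafh → kemarafhal.

kemarafhal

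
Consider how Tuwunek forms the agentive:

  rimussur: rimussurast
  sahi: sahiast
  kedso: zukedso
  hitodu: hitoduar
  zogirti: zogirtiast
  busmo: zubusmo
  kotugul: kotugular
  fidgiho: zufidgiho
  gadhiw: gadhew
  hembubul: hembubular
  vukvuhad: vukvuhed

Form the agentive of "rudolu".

gadhiw and zogirti both have last vowel 'i' yet inflect differently (gadhew, zogirtiast), so the last vowel is not what conditions the rule; the final letter is.
"rudolu" ends in -u. The one such stem in the data (hitodu → hitoduar) adds -ar, so the same rule applies.
The other patterns: stems ending in -o add the prefix zu-; stems ending in -d or -w change the last vowel to 'e'; stems ending in -i or -r add -ast.
So rudolu → rudoluar.

rudoluar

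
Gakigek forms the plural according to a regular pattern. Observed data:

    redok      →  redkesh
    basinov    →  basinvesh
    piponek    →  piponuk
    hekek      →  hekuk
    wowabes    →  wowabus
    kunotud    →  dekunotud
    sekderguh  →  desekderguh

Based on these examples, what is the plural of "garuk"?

degaruk

redok and piponek both end in -k yet inflect differently (redkesh, piponuk), so the final letter is not what conditions the rule; the last vowel is.
"garuk" has last vowel 'u'. The stems whose last vowel is 'u' (kunotud → dekunotud, sekderguh → desekderguh) add the prefix de-.
The other patterns: stems whose last vowel is 'o' delete the last vowel and add -esh; stems whose last vowel is 'e' change the last vowel to 'u'.
So garuk → degaruk.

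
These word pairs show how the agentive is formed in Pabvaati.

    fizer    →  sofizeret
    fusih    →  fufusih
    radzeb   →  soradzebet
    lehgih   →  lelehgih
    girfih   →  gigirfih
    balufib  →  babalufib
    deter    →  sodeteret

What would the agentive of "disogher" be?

"disogher" has last vowel 'e'. The stems whose last vowel is 'e' (deter → sodeteret, radzeb → soradzebet, fizer → sofizeret) add so- … -et around the stem.
So disogher → sodisogheret.

sodisogheret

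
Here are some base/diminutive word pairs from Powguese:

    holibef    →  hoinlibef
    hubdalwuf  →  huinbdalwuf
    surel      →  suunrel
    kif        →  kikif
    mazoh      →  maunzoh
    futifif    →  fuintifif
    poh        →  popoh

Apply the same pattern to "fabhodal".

fainbhodal

poh and mazoh both end in -h yet inflect differently (popoh, maunzoh), so the final letter is not what conditions the rule; the number of vowels is.
"fabhodal" has 3 vowels. The stems with 3 vowels (hubdalwuf → huinbdalwuf, futifif → fuintifif, holibef → hoinlibef) insert -in- after the first vowel.
The other patterns: stems with 1 vowel repeat the first consonant+vowel as a prefix; stems with 2 vowels insert -un- after the first vowel.
So fabhodal → fainbhodal.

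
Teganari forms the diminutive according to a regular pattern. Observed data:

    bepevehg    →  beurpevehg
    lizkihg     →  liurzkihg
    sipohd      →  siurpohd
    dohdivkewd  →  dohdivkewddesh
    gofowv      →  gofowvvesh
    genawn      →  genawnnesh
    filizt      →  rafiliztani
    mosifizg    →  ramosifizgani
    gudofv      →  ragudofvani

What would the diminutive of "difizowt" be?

sipohd and dohdivkewd both end in -d yet inflect differently (siurpohd, dohdivkewddesh), so the final letter is not what conditions the rule; the second-to-last letter is.
"difizowt" has second-to-last letter 'w'. The stems whose second-to-last letter is 'w' (dohdivkewd → dohdivkewddesh, gofowv → gofowvvesh, genawn → genawnnesh) double the final consonant and add -esh.
So difizowt → difizowttesh.

difizowttesh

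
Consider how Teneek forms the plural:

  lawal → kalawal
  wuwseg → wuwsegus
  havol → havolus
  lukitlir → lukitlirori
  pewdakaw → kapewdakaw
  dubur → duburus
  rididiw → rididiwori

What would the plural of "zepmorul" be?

zepmorulus

"zepmorul" has last vowel 'u'. The one such stem in the data (dubur → duburus) adds -us, so the same rule applies.
The other patterns: stems whose last vowel is 'i' add -ori; stems whose last vowel is 'a' add the prefix ka-.
So zepmorul → zepmorulus.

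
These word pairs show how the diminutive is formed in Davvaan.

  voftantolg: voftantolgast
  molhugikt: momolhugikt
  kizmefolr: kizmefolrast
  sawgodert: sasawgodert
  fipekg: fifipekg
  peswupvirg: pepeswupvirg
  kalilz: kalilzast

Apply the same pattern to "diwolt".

"diwolt" has second-to-last letter 'l'. The stems whose second-to-last letter is 'l' (kalilz → kalilzast, kizmefolr → kizmefolrast, voftantolg → voftantolgast) add -ast.
The other pattern: stems whose second-to-last letter is 'k' or 'r' repeat the first consonant+vowel as a prefix.
So diwolt → diwoltast.

diwoltast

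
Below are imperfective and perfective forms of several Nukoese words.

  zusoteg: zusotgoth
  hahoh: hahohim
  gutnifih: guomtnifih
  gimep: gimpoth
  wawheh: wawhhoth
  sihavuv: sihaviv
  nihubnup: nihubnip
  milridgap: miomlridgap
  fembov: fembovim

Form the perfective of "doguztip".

doomguztip

nihubnup and milridgap both end in -p yet inflect differently (nihubnip, miomlridgap), so the final letter is not what conditions the rule; the last vowel is.
"doguztip" has last vowel 'i'. The one such stem in the data (gutnifih → guomtnifih) inserts -om- after the first vowel (as does milridgap), so the same rule applies.
The other patterns: stems whose last vowel is 'u' change the last vowel to 'i'; stems whose last vowel is 'o' add -im; stems whose last vowel is 'e' delete the last vowel and add -oth.
So doguztip → doomguztip.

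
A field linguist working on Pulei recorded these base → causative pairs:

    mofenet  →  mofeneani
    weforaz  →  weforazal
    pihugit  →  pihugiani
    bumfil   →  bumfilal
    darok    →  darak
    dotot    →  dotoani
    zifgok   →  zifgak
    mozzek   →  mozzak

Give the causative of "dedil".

dedilal

dotot and zifgok both have last vowel 'o' yet inflect differently (dotoani, zifgak), so the last vowel is not what conditions the rule; the final letter is.
"dedil" ends in -l. The one such stem in the data (bumfil → bumfilal) adds -al, so the same rule applies.
The other patterns: stems ending in -t drop the final letter and add -ani; stems ending in -k change the last vowel to 'a'.
So dedil → dedilal.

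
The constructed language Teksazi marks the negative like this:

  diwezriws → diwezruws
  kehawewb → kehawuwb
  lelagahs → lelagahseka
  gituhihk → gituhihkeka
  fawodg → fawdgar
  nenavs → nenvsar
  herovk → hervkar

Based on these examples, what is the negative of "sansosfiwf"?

sansosfuwf

diwezriws and lelagahs both end in -s yet inflect differently (diwezruws, lelagahseka), so the final letter is not what conditions the rule; the second-to-last letter is.
"sansosfiwf" has second-to-last letter 'w'. The stems whose second-to-last letter is 'w' (diwezriws → diwezruws, kehawewb → kehawuwb) change the last vowel to 'u'.
So sansosfiwf → sansosfuwf.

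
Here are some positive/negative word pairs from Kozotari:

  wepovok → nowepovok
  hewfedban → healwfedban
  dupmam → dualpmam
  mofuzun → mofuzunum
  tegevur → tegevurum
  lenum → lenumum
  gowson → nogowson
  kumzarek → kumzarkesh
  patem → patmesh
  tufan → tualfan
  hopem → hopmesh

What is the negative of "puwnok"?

mofuzun and gowson both end in -n yet inflect differently (mofuzunum, nogowson), so the final letter is not what conditions the rule; the last vowel is.
"puwnok" has last vowel 'o'. The stems whose last vowel is 'o' (gowson → nogowson, wepovok → nowepovok) add the prefix no-.
The other patterns: stems whose last vowel is 'u' add -um; stems whose last vowel is 'e' delete the last vowel and add -esh; stems whose last vowel is 'a' insert -al- after the first vowel.
So puwnok → nopuwnok.

nopuwnok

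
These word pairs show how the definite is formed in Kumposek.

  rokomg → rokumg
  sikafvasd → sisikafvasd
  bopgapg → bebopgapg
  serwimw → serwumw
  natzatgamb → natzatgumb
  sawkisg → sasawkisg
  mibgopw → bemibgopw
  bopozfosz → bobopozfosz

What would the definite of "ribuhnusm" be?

riribuhnusm

"ribuhnusm" has second-to-last letter 's'. The stems whose second-to-last letter is 's' (sikafvasd → sisikafvasd, bopozfosz → bobopozfosz, sawkisg → sasawkisg) repeat the first consonant+vowel as a prefix.
So ribuhnusm → riribuhnusm.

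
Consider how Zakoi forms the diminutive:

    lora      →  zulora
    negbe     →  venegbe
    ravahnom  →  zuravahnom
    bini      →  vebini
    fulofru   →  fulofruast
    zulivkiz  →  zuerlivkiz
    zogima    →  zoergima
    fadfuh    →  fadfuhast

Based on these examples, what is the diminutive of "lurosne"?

zulurosne

"lurosne" begins with l-. The one such stem in the data (lora → zulora) adds the prefix zu-, so the same rule applies.
The other patterns: stems beginning with z- insert -er- after the first vowel; stems beginning with f- add -ast; stems beginning with b- or n- add the prefix ve-.
So lurosne → zulurosne.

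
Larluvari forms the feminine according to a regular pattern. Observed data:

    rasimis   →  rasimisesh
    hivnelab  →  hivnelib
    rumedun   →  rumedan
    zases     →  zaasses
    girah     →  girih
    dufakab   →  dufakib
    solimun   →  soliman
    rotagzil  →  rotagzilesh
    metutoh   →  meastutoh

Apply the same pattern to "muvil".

"muvil" has last vowel 'i'. The stems whose last vowel is 'i' (rotagzil → rotagzilesh, rasimis → rasimisesh) add -esh.
So muvil → muvilesh.

muvilesh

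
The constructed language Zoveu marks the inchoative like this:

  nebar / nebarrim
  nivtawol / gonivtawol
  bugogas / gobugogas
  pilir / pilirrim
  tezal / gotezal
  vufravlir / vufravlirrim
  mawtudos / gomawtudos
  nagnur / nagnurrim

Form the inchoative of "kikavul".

"kikavul" ends in -l. The stems ending in -l (nivtawol → gonivtawol, tezal → gotezal) add the prefix go-.
The other pattern: stems ending in -r double the final consonant and add -im.
So kikavul → gokikavul.

gokikavul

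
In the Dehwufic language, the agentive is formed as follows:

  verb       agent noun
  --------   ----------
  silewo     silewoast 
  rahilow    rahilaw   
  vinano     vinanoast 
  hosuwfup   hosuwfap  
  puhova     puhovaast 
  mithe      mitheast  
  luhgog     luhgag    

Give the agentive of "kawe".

kaweast

vinano and luhgog both have last vowel 'o' yet inflect differently (vinanoast, luhgag), so the last vowel is not what conditions the rule; whether the stem ends in a vowel or a consonant is.
"kawe" ends in a vowel. The stems ending in a vowel (vinano → vinanoast, silewo → silewoast, mithe → mitheast) add -ast.
The other pattern: stems ending in a consonant change the last vowel to 'a'.
So kawe → kaweast.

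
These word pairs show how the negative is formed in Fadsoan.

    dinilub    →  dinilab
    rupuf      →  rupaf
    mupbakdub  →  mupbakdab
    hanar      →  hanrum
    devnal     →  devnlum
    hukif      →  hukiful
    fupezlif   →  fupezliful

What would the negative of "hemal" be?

rupuf and hukif both end in -f yet inflect differently (rupaf, hukiful), so the final letter is not what conditions the rule; the last vowel is.
"hemal" has last vowel 'a'. The stems whose last vowel is 'a' (hanar → hanrum, devnal → devnlum) delete the last vowel and add -um.
So hemal → hemlum.

hemlum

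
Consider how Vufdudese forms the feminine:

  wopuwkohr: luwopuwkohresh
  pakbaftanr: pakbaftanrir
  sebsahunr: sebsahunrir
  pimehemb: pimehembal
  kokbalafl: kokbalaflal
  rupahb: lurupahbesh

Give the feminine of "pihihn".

pakbaftanr and wopuwkohr both end in -r yet inflect differently (pakbaftanrir, luwopuwkohresh), so the final letter is not what conditions the rule; the second-to-last letter is.
"pihihn" has second-to-last letter 'h'. The stems whose second-to-last letter is 'h' (wopuwkohr → luwopuwkohresh, rupahb → lurupahbesh) add lu- … -esh around the stem.
So pihihn → lupihihnesh.

lupihihnesh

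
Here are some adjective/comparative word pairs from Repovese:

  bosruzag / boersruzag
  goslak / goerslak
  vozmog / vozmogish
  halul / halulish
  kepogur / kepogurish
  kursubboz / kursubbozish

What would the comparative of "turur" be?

tururish

"turur" has last vowel 'u'. The stems whose last vowel is 'u' (halul → halulish, kepogur → kepogurish) add -ish.
So turur → tururish.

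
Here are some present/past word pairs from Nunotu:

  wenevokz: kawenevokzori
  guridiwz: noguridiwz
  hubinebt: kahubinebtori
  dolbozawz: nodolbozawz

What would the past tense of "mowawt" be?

"mowawt" has second-to-last letter 'w'. The stems whose second-to-last letter is 'w' (guridiwz → noguridiwz, dolbozawz → nodolbozawz) add the prefix no-.
The other pattern: stems whose second-to-last letter is 'b' or 'k' add ka- … -ori around the stem.
So mowawt → nomowawt.

nomowawt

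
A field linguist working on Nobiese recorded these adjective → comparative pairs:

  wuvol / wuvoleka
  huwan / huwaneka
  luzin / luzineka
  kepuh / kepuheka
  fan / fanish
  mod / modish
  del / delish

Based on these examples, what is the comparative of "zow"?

huwan and fan both end in -n yet inflect differently (huwaneka, fanish), so the final letter is not what conditions the rule; the number of vowels is.
"zow" has 1 vowel. The stems with 1 vowel (fan → fanish, mod → modish, del → delish) add -ish.
So zow → zowish.

zowish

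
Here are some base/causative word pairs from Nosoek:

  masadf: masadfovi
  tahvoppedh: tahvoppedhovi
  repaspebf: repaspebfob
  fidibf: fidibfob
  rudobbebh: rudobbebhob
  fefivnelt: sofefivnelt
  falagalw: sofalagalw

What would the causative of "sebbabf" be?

sebbabfob

masadf and repaspebf both end in -f yet inflect differently (masadfovi, repaspebfob), so the final letter is not what conditions the rule; the second-to-last letter is.
"sebbabf" has second-to-last letter 'b'. The stems whose second-to-last letter is 'b' (repaspebf → repaspebfob, fidibf → fidibfob, rudobbebh → rudobbebhob) add -ob.
The other patterns: stems whose second-to-last letter is 'd' add -ovi; stems whose second-to-last letter is 'l' add the prefix so-.
So sebbabf → sebbabfob.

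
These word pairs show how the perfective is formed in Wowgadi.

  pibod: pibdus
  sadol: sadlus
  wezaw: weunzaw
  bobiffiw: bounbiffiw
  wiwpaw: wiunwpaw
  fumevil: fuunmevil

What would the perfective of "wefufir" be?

sadol and fumevil both end in -l yet inflect differently (sadlus, fuunmevil), so the final letter is not what conditions the rule; the last vowel is.
"wefufir" has last vowel 'i'. The stems whose last vowel is 'i' (bobiffiw → bounbiffiw, fumevil → fuunmevil) insert -un- after the first vowel.
The other pattern: stems whose last vowel is 'o' delete the last vowel and add -us.
So wefufir → weunfufir.

weunfufir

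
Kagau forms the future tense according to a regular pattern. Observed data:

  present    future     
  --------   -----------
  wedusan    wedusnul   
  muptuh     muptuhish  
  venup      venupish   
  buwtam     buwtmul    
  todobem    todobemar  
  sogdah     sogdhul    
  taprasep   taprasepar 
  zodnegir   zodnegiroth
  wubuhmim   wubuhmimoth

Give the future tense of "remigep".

"remigep" has last vowel 'e'. The stems whose last vowel is 'e' (todobem → todobemar, taprasep → taprasepar) add -ar.
The other patterns: stems whose last vowel is 'u' add -ish; stems whose last vowel is 'i' add -oth; stems whose last vowel is 'a' delete the last vowel and add -ul.
So remigep → remigepar.

remigepar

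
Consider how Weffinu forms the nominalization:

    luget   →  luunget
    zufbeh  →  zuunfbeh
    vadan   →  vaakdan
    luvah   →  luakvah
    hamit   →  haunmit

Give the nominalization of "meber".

meunber

"meber" has last vowel 'e'. The stems whose last vowel is 'e' (luget → luunget, zufbeh → zuunfbeh) insert -un- after the first vowel.
The other pattern: stems whose last vowel is 'a' insert -ak- after the first vowel.
So meber → meunber.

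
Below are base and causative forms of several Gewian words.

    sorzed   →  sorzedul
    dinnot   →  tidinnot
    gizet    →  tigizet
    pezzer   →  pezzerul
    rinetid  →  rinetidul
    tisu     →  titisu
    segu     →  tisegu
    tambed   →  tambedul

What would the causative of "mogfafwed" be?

mogfafwedul

tambed and gizet both have last vowel 'e' yet inflect differently (tambedul, tigizet), so the last vowel is not what conditions the rule; the final letter is.
"mogfafwed" ends in -d. The stems ending in -d (tambed → tambedul, sorzed → sorzedul, rinetid → rinetidul) add -ul.
The other pattern: stems ending in -t or -u add the prefix ti-.
So mogfafwed → mogfafwedul.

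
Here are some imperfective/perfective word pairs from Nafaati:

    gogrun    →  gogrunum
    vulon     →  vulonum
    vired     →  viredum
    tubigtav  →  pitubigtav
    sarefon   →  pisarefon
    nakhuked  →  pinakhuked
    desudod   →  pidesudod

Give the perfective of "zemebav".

pizemebav

"zemebav" has 3 vowels. The stems with 3 vowels (tubigtav → pitubigtav, sarefon → pisarefon, nakhuked → pinakhuked) add the prefix pi-.
So zemebav → pizemebav.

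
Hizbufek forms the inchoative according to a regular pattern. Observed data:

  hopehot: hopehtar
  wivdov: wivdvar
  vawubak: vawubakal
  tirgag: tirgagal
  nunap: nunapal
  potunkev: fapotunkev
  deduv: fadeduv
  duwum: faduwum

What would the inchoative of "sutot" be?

suttar

"sutot" has last vowel 'o'. The stems whose last vowel is 'o' (hopehot → hopehtar, wivdov → wivdvar) delete the last vowel and add -ar.
So sutot → suttar.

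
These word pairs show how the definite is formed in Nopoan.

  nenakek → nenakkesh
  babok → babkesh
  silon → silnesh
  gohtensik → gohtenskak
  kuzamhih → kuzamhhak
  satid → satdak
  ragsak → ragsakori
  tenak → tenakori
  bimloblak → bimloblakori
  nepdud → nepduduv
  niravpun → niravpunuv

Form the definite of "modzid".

nenakek and gohtensik both end in -k yet inflect differently (nenakkesh, gohtenskak), so the final letter is not what conditions the rule; the last vowel is.
"modzid" has last vowel 'i'. The stems whose last vowel is 'i' (gohtensik → gohtenskak, kuzamhih → kuzamhhak, satid → satdak) delete the last vowel and add -ak.
The other patterns: stems whose last vowel is 'e' or 'o' delete the last vowel and add -esh; stems whose last vowel is 'a' add -ori; stems whose last vowel is 'u' add -uv.
So modzid → modzdak.

modzdak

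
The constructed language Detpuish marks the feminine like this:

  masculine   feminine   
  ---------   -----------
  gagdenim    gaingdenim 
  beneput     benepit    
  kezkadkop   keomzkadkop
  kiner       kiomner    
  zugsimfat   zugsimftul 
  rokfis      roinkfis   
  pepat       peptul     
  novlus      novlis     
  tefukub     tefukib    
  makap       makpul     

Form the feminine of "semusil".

zugsimfat and beneput both end in -t yet inflect differently (zugsimftul, benepit), so the final letter is not what conditions the rule; the last vowel is.
"semusil" has last vowel 'i'. The stems whose last vowel is 'i' (gagdenim → gaingdenim, rokfis → roinkfis) insert -in- after the first vowel.
The other patterns: stems whose last vowel is 'a' delete the last vowel and add -ul; stems whose last vowel is 'u' change the last vowel to 'i'; stems whose last vowel is 'e' or 'o' insert -om- after the first vowel.
So semusil → seinmusil.

seinmusil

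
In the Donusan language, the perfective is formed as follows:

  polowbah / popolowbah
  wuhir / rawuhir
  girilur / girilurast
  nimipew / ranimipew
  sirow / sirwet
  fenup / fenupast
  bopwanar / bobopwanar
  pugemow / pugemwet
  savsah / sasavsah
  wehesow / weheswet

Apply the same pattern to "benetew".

rabenetew

nimipew and wehesow both end in -w yet inflect differently (ranimipew, weheswet), so the final letter is not what conditions the rule; the last vowel is.
"benetew" has last vowel 'e'. The one such stem in the data (nimipew → ranimipew) adds the prefix ra-, so the same rule applies.
The other patterns: stems whose last vowel is 'o' delete the last vowel and add -et; stems whose last vowel is 'u' add -ast; stems whose last vowel is 'a' repeat the first consonant+vowel as a prefix.
So benetew → rabenetew.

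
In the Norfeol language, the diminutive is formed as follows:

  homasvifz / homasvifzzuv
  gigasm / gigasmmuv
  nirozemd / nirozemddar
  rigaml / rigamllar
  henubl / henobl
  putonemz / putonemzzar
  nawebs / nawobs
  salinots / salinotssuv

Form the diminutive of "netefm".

"netefm" has second-to-last letter 'f'. The one such stem in the data (homasvifz → homasvifzzuv) doubles the final consonant and adds -uv (as do gigasm, salinots), so the same rule applies.
So netefm → netefmmuv.

netefmmuv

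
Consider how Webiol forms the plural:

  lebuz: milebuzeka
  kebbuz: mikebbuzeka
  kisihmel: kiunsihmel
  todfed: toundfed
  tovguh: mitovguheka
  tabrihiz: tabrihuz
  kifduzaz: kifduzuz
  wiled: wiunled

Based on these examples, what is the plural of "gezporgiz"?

lebuz and kifduzaz both end in -z yet inflect differently (milebuzeka, kifduzuz), so the final letter is not what conditions the rule; the last vowel is.
"gezporgiz" has last vowel 'i'. The one such stem in the data (tabrihiz → tabrihuz) changes the last vowel to 'u' (as does kifduzaz), so the same rule applies.
So gezporgiz → gezporguz.

gezporguz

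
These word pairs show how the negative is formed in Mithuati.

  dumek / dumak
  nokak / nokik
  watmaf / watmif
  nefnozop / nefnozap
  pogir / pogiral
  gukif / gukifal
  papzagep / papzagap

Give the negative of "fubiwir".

fubiwiral

"fubiwir" has last vowel 'i'. The stems whose last vowel is 'i' (pogir → pogiral, gukif → gukifal) add -al.
The other patterns: stems whose last vowel is 'a' change the last vowel to 'i'; stems whose last vowel is 'e' or 'o' change the last vowel to 'a'.
So fubiwir → fubiwiral.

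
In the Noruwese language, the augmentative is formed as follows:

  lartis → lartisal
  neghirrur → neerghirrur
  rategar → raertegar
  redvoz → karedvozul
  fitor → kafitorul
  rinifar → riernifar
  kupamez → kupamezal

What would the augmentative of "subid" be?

rinifar and fitor both end in -r yet inflect differently (riernifar, kafitorul), so the final letter is not what conditions the rule; the last vowel is.
"subid" has last vowel 'i'. The one such stem in the data (lartis → lartisal) adds -al, so the same rule applies.
So subid → subidal.

subidal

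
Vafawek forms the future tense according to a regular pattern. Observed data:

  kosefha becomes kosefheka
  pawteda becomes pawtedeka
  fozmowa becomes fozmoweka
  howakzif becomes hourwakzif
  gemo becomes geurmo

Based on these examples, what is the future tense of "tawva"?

tawveka

"tawva" ends in -a. The stems ending in -a (kosefha → kosefheka, pawteda → pawtedeka, fozmowa → fozmoweka) drop the final letter and add -eka.
So tawva → tawveka.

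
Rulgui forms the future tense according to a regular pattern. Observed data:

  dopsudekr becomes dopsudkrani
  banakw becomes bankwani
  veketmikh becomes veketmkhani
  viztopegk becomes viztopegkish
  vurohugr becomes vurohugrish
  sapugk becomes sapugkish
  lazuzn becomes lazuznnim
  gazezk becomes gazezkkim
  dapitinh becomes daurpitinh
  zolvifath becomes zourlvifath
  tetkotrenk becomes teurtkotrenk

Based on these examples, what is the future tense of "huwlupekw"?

dopsudekr and vurohugr both end in -r yet inflect differently (dopsudkrani, vurohugrish), so the final letter is not what conditions the rule; the second-to-last letter is.
"huwlupekw" has second-to-last letter 'k'. The stems whose second-to-last letter is 'k' (dopsudekr → dopsudkrani, banakw → bankwani, veketmikh → veketmkhani) delete the last vowel and add -ani.
The other patterns: stems whose second-to-last letter is 'g' add -ish; stems whose second-to-last letter is 'z' double the final consonant and add -im; stems whose second-to-last letter is 'n' or 't' insert -ur- after the first vowel.
So huwlupekw → huwlupkwani.

huwlupkwani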